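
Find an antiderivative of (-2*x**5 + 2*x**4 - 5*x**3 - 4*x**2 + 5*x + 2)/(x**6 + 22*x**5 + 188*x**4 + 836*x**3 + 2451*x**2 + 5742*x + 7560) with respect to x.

1399*log(x + 4)/75 - 4001*log(x + 5)/34 + 9526*log(x + 6)/45 - 19951*log(x + 7)/174 - 268*log(x**2 + 9)/110925 - 9692*atan(x/3)/110925 + C

Factor the denominator: (x + 4)*(x + 5)*(x + 6)*(x + 7)*(x**2 + 9).
Partial-fraction decomposition: -4*(134*x + 7269)/(110925*(x**2 + 9)) - 19951/(174*(x + 7)) + 9526/(45*(x + 6)) - 4001/(34*(x + 5)) + 1399/(75*(x + 4)).
Integrate each term; A/(x−a) gives A·log|x−a|; the (Bx+D)/(x²+p²) term gives a log and an atan.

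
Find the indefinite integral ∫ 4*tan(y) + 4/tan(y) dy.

4*log(tan(y)) + C

Let u = tan(y), so du = (tan(y)**2 + 1) dy.
Rewriting, the integral becomes 4·∫ 1/u du = 4·log(u).
Substituting back, u = tan(y).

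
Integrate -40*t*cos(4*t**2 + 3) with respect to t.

Let u = 4*t**2 + 3, so du = (8*t) dt.
Rewriting, the integral becomes -5·∫ cos(u) du = -5·sin(u).
Substituting back, u = 4*t**2 + 3.

-5*sin(4*t**2 + 3) + C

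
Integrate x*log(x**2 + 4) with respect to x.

x**2*log(x**2 + 4)/2 - x**2/2 + 2*log(x**2 + 4) + C

Let u = x**2 + 4, so du = (2*x) dx.
The integral becomes (1/2)·∫ log(u) du; integrate by parts with u′=log(u), dv′=du.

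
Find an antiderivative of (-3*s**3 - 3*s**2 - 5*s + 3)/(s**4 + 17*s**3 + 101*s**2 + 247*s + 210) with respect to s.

5*log(s + 2)/3 - 9*log(s + 3) + 82*log(s + 5)/3 - 23*log(s + 7) + C

Factor the denominator: (s + 2)*(s + 3)*(s + 5)*(s + 7).
Partial-fraction decomposition: -23/(s + 7) + 82/(3*(s + 5)) - 9/(s + 3) + 5/(3*(s + 2)).
Integrate each term: A/(s−a) contributes A·log|s−a|.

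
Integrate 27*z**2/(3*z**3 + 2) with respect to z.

Let u = 3*z**3 + 2, so du = (9*z**2) dz.
Rewriting, the integral becomes 3·∫ 1/u du = 3·log(u).
Substituting back, u = 3*z**3 + 2.

3*log(3*z**3 + 2) + C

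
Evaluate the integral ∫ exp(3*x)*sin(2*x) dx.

Let I denote the integral. Integrate by parts with u = sin(2*x), dv = exp(3*x) dx, so v = exp(3*x)/3: I = exp(3*x)*sin(2*x)/3 − (2/3)·∫ exp(3*x)*cos(2*x) dx.
Apply parts again with u = cos(2*x), dv = exp(3*x) dx: ∫ exp(3*x)*cos(2*x) dx = exp(3*x)*cos(2*x)/3 + (2/3)·I. Substituting back brings back I: I = exp(3*x)*sin(2*x)/3 - 2*exp(3*x)*cos(2*x)/9 − (4/9)·I.
Solving for I: (1 + 4/9)·I equals the remaining terms, so I = (9/13)·(exp(3*x)*sin(2*x)/3 - 2*exp(3*x)*cos(2*x)/9).

3*exp(3*x)*sin(2*x)/13 - 2*exp(3*x)*cos(2*x)/13 + C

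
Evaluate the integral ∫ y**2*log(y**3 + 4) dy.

Let u = y**3 + 4, so du = (3*y**2) dy.
The integral becomes (1/3)·∫ log(u) du; integrate by parts with u′=log(u), dv′=du.

y**3*log(y**3 + 4)/3 - y**3/3 + 4*log(y**3 + 4)/3 + C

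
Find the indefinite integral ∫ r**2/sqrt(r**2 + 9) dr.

Substitute r = 3·tan(θ), so dr = 3·sec(θ)^2 dθ and the radical becomes sqrt(r**2 + 9) = 3·sec(θ) by the Pythagorean identity.
Integrate the resulting trig expression in θ, then back-substitute tan(θ) = r/3, sec(θ) = sqrt(r**2 + 9)/3 (absorbing any constant into C).

r*sqrt(r**2 + 9)/2 - 9*log(r + sqrt(r**2 + 9))/2 + C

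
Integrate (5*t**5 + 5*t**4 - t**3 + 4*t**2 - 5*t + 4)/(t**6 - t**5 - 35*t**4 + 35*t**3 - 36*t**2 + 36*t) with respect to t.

log(t)/9 + 22631*log(t - 6)/6660 - 6*log(t - 1)/35 + 16003*log(t + 6)/9324 - log(t**2 + 1)/37 + 3*atan(t)/37 + C

Factor the denominator: t*(t - 6)*(t - 1)*(t + 6)*(t**2 + 1).
Partial-fraction decomposition: -(2*t - 3)/(37*(t**2 + 1)) + 16003/(9324*(t + 6)) - 6/(35*(t - 1)) + 22631/(6660*(t - 6)) + 1/(9*t).
Integrate each term; A/(t−a) gives A·log|t−a|; the (Bt+D)/(t²+p²) term gives a log and an atan.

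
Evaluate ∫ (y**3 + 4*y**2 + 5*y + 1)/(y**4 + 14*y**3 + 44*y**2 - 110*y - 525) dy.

Factor the denominator: (y - 3)*(y + 5)**2*(y + 7).
Partial-fraction decomposition: 181/(40*(y + 7)) - 467/(128*(y + 5)) + 49/(16*(y + 5)**2) + 79/(640*(y - 3)).
Integrate each term; A/(y−a) gives A·log|y−a|; A/(y−a)² gives −A/(y−a).

79*log(y - 3)/640 - 467*log(y + 5)/128 + 181*log(y + 7)/40 - 49/(16*y + 80) + C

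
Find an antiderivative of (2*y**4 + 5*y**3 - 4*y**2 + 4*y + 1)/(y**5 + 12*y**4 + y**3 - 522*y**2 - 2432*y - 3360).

3175*log(y - 7)/9438 + 8695*log(y + 4)/484 - 253*log(y + 5)/6 + 1345*log(y + 6)/52 + 113/(22*y + 88) + C

Factor the denominator: (y - 7)*(y + 4)**2*(y + 5)*(y + 6).
Partial-fraction decomposition: 1345/(52*(y + 6)) - 253/(6*(y + 5)) + 8695/(484*(y + 4)) - 113/(22*(y + 4)**2) + 3175/(9438*(y - 7)).
Integrate each term; A/(y−a) gives A·log|y−a|; A/(y−a)² gives −A/(y−a).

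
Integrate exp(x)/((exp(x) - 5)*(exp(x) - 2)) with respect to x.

Let u = e^x, du = e^x dx.
The integral becomes ∫ du/((u-5)(u-2)); decompose into partial fractions.

log(exp(x) - 5)/3 - log(exp(x) - 2)/3 + C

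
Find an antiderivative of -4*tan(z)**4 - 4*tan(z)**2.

-4*tan(z)**3/3 + C

Let u = tan(z), so du = (tan(z)**2 + 1) dz.
Rewriting, the integral becomes -4·∫ u^2 du = -4·u^3/3.
Substituting back, u = tan(z).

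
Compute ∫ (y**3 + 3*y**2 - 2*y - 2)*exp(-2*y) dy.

Use integration by parts with u = y**3 + 3*y**2 - 2*y - 2, dv = exp(-2*y) dy, so v = -exp(-2*y)/2.
Apply parts 3 times (tabular method): alternate signs, differentiate u down to 0, integrate dv up.

(-4*y**3 - 18*y**2 - 10*y + 3)*exp(-2*y)/8 + C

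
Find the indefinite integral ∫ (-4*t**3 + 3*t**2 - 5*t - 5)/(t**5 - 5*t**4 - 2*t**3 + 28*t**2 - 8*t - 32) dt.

-233*log(t - 4)/120 + 457*log(t - 2)/288 - 7*log(t + 1)/45 + 49*log(t + 2)/96 - 35/(24*t - 48) + C

Factor the denominator: (t - 4)*(t - 2)**2*(t + 1)*(t + 2).
Partial-fraction decomposition: 49/(96*(t + 2)) - 7/(45*(t + 1)) + 457/(288*(t - 2)) + 35/(24*(t - 2)**2) - 233/(120*(t - 4)).
Integrate each term; A/(t−a) gives A·log|t−a|; A/(t−a)² gives −A/(t−a).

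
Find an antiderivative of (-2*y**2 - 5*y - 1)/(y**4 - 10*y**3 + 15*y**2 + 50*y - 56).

-67*log(y - 7)/81 + 53*log(y - 4)/54 - 4*log(y - 1)/27 - log(y + 2)/162 + C

Factor the denominator: (y - 7)*(y - 4)*(y - 1)*(y + 2).
Partial-fraction decomposition: -1/(162*(y + 2)) - 4/(27*(y - 1)) + 53/(54*(y - 4)) - 67/(81*(y - 7)).
Integrate each term: A/(y−a) contributes A·log|y−a|.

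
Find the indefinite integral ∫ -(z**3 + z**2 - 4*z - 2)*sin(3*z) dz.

z**3*cos(3*z)/3 - z**2*sin(3*z)/3 + z**2*cos(3*z)/3 - 2*z*sin(3*z)/9 - 14*z*cos(3*z)/9 + 14*sin(3*z)/27 - 20*cos(3*z)/27 + C

Use integration by parts with u = z**3 + z**2 - 4*z - 2, dv = -sin(3*z) dz, so v = cos(3*z)/3.
Apply parts 3 times (tabular method): alternate signs, differentiate u down to 0, integrate dv up.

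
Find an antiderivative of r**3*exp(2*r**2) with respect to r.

Let u = r², du = 2r dr; rewrite as (1/2)∫ u^1·exp(2u) du.
Now integrate by parts 1 time.

(2*r**2 - 1)*exp(2*r**2)/8 + C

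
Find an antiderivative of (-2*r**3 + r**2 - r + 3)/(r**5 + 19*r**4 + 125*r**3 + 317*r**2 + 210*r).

Factor the denominator: r*(r + 1)*(r + 5)*(r + 6)*(r + 7).
Partial-fraction decomposition: 745/(84*(r + 7)) - 159/(10*(r + 6)) + 283/(40*(r + 5)) - 7/(120*(r + 1)) + 1/(70*r).
Integrate each term: A/(r−a) contributes A·log|r−a|.

log(r)/70 - 7*log(r + 1)/120 + 283*log(r + 5)/40 - 159*log(r + 6)/10 + 745*log(r + 7)/84 + C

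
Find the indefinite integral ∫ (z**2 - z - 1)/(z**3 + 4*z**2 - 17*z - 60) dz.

11*log(z - 4)/63 - 11*log(z + 3)/14 + 29*log(z + 5)/18 + C

Factor the denominator: (z - 4)*(z + 3)*(z + 5).
Partial-fraction decomposition: 29/(18*(z + 5)) - 11/(14*(z + 3)) + 11/(63*(z - 4)).
Integrate each term: A/(z−a) contributes A·log|z−a|.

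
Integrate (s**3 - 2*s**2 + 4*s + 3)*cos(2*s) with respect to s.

Use integration by parts with u = s**3 - 2*s**2 + 4*s + 3, dv = cos(2*s) ds, so v = sin(2*s)/2.
Apply parts 3 times (tabular method): alternate signs, differentiate u down to 0, integrate dv up.

s**3*sin(2*s)/2 - s**2*sin(2*s) + 3*s**2*cos(2*s)/4 + 5*s*sin(2*s)/4 - s*cos(2*s) + 2*sin(2*s) + 5*cos(2*s)/8 + C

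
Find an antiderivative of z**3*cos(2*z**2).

Let u = z², du = 2z dz; rewrite as (1/2)∫ u^1·cos(2u) du.
Now integrate by parts 1 time.

z**2*sin(2*z**2)/4 + cos(2*z**2)/8 + C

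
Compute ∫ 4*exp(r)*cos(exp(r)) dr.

4*sin(exp(r)) + C

Let u = exp(r), so du = (exp(r)) dr.
Rewriting, the integral becomes 4·∫ cos(u) du = 4·sin(u).
Substituting back, u = exp(r).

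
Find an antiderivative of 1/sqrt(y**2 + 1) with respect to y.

log(y + sqrt(y**2 + 1)) + C

Substitute y = tan(θ), so dy = sec(θ)^2 dθ and the radical becomes sqrt(y**2 + 1) = sec(θ) by the Pythagorean identity.
Integrate the resulting trig expression in θ, then back-substitute tan(θ) = y, sec(θ) = sqrt(y**2 + 1) (absorbing any constant into C).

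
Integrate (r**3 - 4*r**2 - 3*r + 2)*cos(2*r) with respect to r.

Use integration by parts with u = r**3 - 4*r**2 - 3*r + 2, dv = cos(2*r) dr, so v = sin(2*r)/2.
Apply parts 3 times (tabular method): alternate signs, differentiate u down to 0, integrate dv up.

r**3*sin(2*r)/2 - 2*r**2*sin(2*r) + 3*r**2*cos(2*r)/4 - 9*r*sin(2*r)/4 - 2*r*cos(2*r) + 2*sin(2*r) - 9*cos(2*r)/8 + C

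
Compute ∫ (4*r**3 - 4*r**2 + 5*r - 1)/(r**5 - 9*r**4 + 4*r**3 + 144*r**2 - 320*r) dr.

Factor the denominator: r*(r - 5)*(r - 4)**2*(r + 4).
Partial-fraction decomposition: -341/(2304*(r + 4)) - 2375/(256*(r - 4)) - 211/(32*(r - 4)**2) + 424/(45*(r - 5)) + 1/(320*r).
Integrate each term; A/(r−a) gives A·log|r−a|; A/(r−a)² gives −A/(r−a).

log(r)/320 + 424*log(r - 5)/45 - 2375*log(r - 4)/256 - 341*log(r + 4)/2304 + 211/(32*r - 128) + C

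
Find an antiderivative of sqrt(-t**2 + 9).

t*sqrt(-t**2 + 9)/2 + 9*asin(t/3)/2 + C

Substitute t = 3·sin(θ), so dt = 3·cos(θ) dθ and the radical becomes sqrt(-t**2 + 9) = 3·cos(θ) by the Pythagorean identity.
Integrate the resulting trig expression in θ, then back-substitute θ = asin(t/3), sin(θ) = t/3, cos(θ) = sqrt(-t**2 + 9)/3 (absorbing any constant into C).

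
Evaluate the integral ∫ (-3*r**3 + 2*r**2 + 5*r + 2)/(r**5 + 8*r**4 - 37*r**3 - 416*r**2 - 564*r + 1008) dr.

Factor the denominator: (r - 7)*(r - 1)*(r + 4)*(r + 6)**2.
Partial-fraction decomposition: -14113/(16562*(r + 6)) - 346/(91*(r + 6)**2) + 103/(110*(r + 4)) - 1/(245*(r - 1)) - 149/(1859*(r - 7)).
Integrate each term; A/(r−a) gives A·log|r−a|; A/(r−a)² gives −A/(r−a).

-149*log(r - 7)/1859 - log(r - 1)/245 + 103*log(r + 4)/110 - 14113*log(r + 6)/16562 + 346/(91*r + 546) + C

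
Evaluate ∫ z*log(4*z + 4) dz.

z**2*log(4*z + 4)/2 - z**2/4 + z/2 - log(z + 1)/2 + C

Use integration by parts with u = log(4*z + 4), dv = z dz.
Then du = 4/(4*z + 4) dz and v = z**2/2.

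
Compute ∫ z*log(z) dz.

Use integration by parts with u = log(z), dv = z dz.
Then du = 1/z dz and v = z**2/2.

z**2*log(z)/2 - z**2/4 + C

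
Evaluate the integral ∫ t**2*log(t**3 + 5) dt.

t**3*log(t**3 + 5)/3 - t**3/3 + 5*log(t**3 + 5)/3 + C

Let u = t**3 + 5, so du = (3*t**2) dt.
The integral becomes (1/3)·∫ log(u) du; integrate by parts with u′=log(u), dv′=du.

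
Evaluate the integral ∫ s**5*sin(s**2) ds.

Let u = s², du = 2s ds; rewrite as (1/2)∫ u^2·sin(1u) du.
Now integrate by parts 2 times.

-s**4*cos(s**2)/2 + s**2*sin(s**2) + cos(s**2) + C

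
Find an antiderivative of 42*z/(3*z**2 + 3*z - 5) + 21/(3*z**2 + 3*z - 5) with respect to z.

7*log(3*z**2 + 3*z - 5) + C

Let u = 3*z**2 + 3*z - 5, so du = (6*z + 3) dz.
Rewriting, the integral becomes 7·∫ 1/u du = 7·log(u).
Substituting back, u = 3*z**2 + 3*z - 5.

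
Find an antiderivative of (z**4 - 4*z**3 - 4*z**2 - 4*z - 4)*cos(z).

z**4*sin(z) - 4*z**3*sin(z) + 4*z**3*cos(z) - 16*z**2*sin(z) - 12*z**2*cos(z) + 20*z*sin(z) - 32*z*cos(z) + 28*sin(z) + 20*cos(z) + C

Use integration by parts with u = z**4 - 4*z**3 - 4*z**2 - 4*z - 4, dv = cos(z) dz, so v = sin(z).
Apply parts 4 times (tabular method): alternate signs, differentiate u down to 0, integrate dv up.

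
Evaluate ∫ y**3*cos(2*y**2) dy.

y**2*sin(2*y**2)/4 + cos(2*y**2)/8 + C

Let u = y², du = 2y dy; rewrite as (1/2)∫ u^1·cos(2u) du.
Now integrate by parts 1 time.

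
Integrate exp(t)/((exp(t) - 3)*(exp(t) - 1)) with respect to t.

Let u = e^t, du = e^t dt.
The integral becomes ∫ du/((u-1)(u-3)); decompose into partial fractions.

log(exp(t) - 3)/2 - log(exp(t) - 1)/2 + C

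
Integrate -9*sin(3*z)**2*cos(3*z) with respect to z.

-sin(3*z)**3 + C

Let u = sin(3*z), so du = (3*cos(3*z)) dz.
Rewriting, the integral becomes -3·∫ u^2 du = -3·u^3/3.
Substituting back, u = sin(3*z).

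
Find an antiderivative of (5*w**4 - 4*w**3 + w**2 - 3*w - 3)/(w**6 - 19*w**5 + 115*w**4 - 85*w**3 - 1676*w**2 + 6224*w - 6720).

5329*log(w - 7)/396 - 658*log(w - 5)/9 + 31357*log(w - 4)/576 + 21*log(w - 3)/4 - 223*log(w + 4)/6336 - 1025/(24*w - 96) + C

Factor the denominator: (w - 7)*(w - 5)*(w - 4)**2*(w - 3)*(w + 4).
Partial-fraction decomposition: -223/(6336*(w + 4)) + 21/(4*(w - 3)) + 31357/(576*(w - 4)) + 1025/(24*(w - 4)**2) - 658/(9*(w - 5)) + 5329/(396*(w - 7)).
Integrate each term; A/(w−a) gives A·log|w−a|; A/(w−a)² gives −A/(w−a).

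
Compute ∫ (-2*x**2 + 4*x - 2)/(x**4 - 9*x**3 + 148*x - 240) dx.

-5*log(x - 6)/4 + 32*log(x - 5)/27 - log(x - 2)/36 + 5*log(x + 4)/54 + C

Factor the denominator: (x - 6)*(x - 5)*(x - 2)*(x + 4).
Partial-fraction decomposition: 5/(54*(x + 4)) - 1/(36*(x - 2)) + 32/(27*(x - 5)) - 5/(4*(x - 6)).
Integrate each term: A/(x−a) contributes A·log|x−a|.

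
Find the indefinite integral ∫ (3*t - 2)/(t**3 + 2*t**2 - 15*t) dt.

Factor the denominator: t*(t - 3)*(t + 5).
Partial-fraction decomposition: -17/(40*(t + 5)) + 7/(24*(t - 3)) + 2/(15*t).
Integrate each term: A/(t−a) contributes A·log|t−a|.

2*log(t)/15 + 7*log(t - 3)/24 - 17*log(t + 5)/40 + C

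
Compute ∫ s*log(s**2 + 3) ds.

Let u = s**2 + 3, so du = (2*s) ds.
The integral becomes (1/2)·∫ log(u) du; integrate by parts with u′=log(u), dv′=du.

s**2*log(s**2 + 3)/2 - s**2/2 + 3*log(s**2 + 3)/2 + C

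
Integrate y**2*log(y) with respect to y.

Use integration by parts with u = log(y), dv = y**2 dy.
Then du = 1/y dy and v = y**3/3.

y**3*log(y)/3 - y**3/9 + C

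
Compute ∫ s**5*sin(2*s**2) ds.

-s**4*cos(2*s**2)/4 + s**2*sin(2*s**2)/4 + cos(2*s**2)/8 + C

Let u = s², du = 2s ds; rewrite as (1/2)∫ u^2·sin(2u) du.
Now integrate by parts 2 times.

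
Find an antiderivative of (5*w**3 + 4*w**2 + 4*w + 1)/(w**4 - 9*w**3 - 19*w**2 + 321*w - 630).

Factor the denominator: (w - 7)*(w - 5)*(w - 3)*(w + 6).
Partial-fraction decomposition: 959/(1287*(w + 6)) + 23/(9*(w - 3)) - 373/(22*(w - 5)) + 485/(26*(w - 7)).
Integrate each term: A/(w−a) contributes A·log|w−a|.

485*log(w - 7)/26 - 373*log(w - 5)/22 + 23*log(w - 3)/9 + 959*log(w + 6)/1287 + C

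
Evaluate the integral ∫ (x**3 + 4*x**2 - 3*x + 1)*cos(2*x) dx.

Use integration by parts with u = x**3 + 4*x**2 - 3*x + 1, dv = cos(2*x) dx, so v = sin(2*x)/2.
Apply parts 3 times (tabular method): alternate signs, differentiate u down to 0, integrate dv up.

x**3*sin(2*x)/2 + 2*x**2*sin(2*x) + 3*x**2*cos(2*x)/4 - 9*x*sin(2*x)/4 + 2*x*cos(2*x) - sin(2*x)/2 - 9*cos(2*x)/8 + C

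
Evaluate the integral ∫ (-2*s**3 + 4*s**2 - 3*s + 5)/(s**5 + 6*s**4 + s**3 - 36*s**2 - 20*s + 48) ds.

Factor the denominator: (s - 2)*(s - 1)*(s + 2)*(s + 3)*(s + 4).
Partial-fraction decomposition: 209/(60*(s + 4)) - 26/(5*(s + 3)) + 43/(24*(s + 2)) - 1/(15*(s - 1)) - 1/(120*(s - 2)).
Integrate each term: A/(s−a) contributes A·log|s−a|.

-log(s - 2)/120 - log(s - 1)/15 + 43*log(s + 2)/24 - 26*log(s + 3)/5 + 209*log(s + 4)/60 + C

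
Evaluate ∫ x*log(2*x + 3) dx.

x**2*log(2*x + 3)/2 - x**2/4 + 3*x/4 - 9*log(2*x + 3)/8 + C

Use integration by parts with u = log(2*x + 3), dv = x dx.
Then du = 2/(2*x + 3) dx and v = x**2/2.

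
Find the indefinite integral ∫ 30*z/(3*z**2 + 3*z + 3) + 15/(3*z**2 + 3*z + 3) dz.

5*log(3*z**2 + 3*z + 3) + C

Let u = 3*z**2 + 3*z + 3, so du = (6*z + 3) dz.
Rewriting, the integral becomes 5·∫ 1/u du = 5·log(u).
Substituting back, u = 3*z**2 + 3*z + 3.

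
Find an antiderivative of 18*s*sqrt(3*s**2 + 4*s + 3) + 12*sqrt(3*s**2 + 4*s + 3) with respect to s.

Let u = 3*s**2 + 4*s + 3, so du = (6*s + 4) ds.
Rewriting, the integral becomes 3·∫ √u du = 3·(2/3)u^(3/2).
Substituting back, u = 3*s**2 + 4*s + 3.

2*(3*s**2 + 4*s + 3)**(3/2) + C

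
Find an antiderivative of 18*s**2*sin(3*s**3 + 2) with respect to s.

-2*cos(3*s**3 + 2) + C

Let u = 3*s**3 + 2, so du = (9*s**2) ds.
Rewriting, the integral becomes 2·∫ sin(u) du = 2·-cos(u).
Substituting back, u = 3*s**3 + 2.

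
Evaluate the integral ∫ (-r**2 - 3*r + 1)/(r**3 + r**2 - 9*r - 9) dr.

Factor the denominator: (r - 3)*(r + 1)*(r + 3).
Partial-fraction decomposition: 1/(12*(r + 3)) - 3/(8*(r + 1)) - 17/(24*(r - 3)).
Integrate each term: A/(r−a) contributes A·log|r−a|.

-17*log(r - 3)/24 - 3*log(r + 1)/8 + log(r + 3)/12 + C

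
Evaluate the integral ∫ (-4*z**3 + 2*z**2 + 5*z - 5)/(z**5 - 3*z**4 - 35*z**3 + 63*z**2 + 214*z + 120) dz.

-767*log(z - 6)/1078 + 209*log(z - 4)/450 - 199*log(z + 1)/2450 + 65*log(z + 5)/198 + 1/(35*z + 35) + C

Factor the denominator: (z - 6)*(z - 4)*(z + 1)**2*(z + 5).
Partial-fraction decomposition: 65/(198*(z + 5)) - 199/(2450*(z + 1)) - 1/(35*(z + 1)**2) + 209/(450*(z - 4)) - 767/(1078*(z - 6)).
Integrate each term; A/(z−a) gives A·log|z−a|; A/(z−a)² gives −A/(z−a).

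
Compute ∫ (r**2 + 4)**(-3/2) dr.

Substitute r = 2·tan(θ), so dr = 2·sec(θ)^2 dθ and the radical becomes sqrt(r**2 + 4) = 2·sec(θ) by the Pythagorean identity.
Integrate the resulting trig expression in θ, then back-substitute tan(θ) = r/2, sec(θ) = sqrt(r**2 + 4)/2 (absorbing any constant into C).

r/(4*sqrt(r**2 + 4)) + C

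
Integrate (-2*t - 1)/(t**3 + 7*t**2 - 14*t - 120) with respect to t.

-log(t - 4)/10 - log(t + 5) + 11*log(t + 6)/10 + C

Factor the denominator: (t - 4)*(t + 5)*(t + 6).
Partial-fraction decomposition: 11/(10*(t + 6)) - 1/(t + 5) - 1/(10*(t - 4)).
Integrate each term: A/(t−a) contributes A·log|t−a|.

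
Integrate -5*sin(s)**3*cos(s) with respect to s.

-5*sin(s)**4/4 + C

Let u = sin(s), so du = (cos(s)) ds.
Rewriting, the integral becomes -5·∫ u^3 du = -5·u^4/4.
Substituting back, u = sin(s).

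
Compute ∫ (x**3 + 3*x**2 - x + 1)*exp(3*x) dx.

(9*x**3 + 18*x**2 - 21*x + 16)*exp(3*x)/27 + C

Use integration by parts with u = x**3 + 3*x**2 - x + 1, dv = exp(3*x) dx, so v = exp(3*x)/3.
Apply parts 3 times (tabular method): alternate signs, differentiate u down to 0, integrate dv up.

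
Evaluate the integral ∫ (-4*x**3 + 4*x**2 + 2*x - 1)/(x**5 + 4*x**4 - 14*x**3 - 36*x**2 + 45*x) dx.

-log(x)/45 - 67*log(x - 3)/288 - log(x - 1)/48 - 137*log(x + 3)/144 + 589*log(x + 5)/480 + C

Factor the denominator: x*(x - 3)*(x - 1)*(x + 3)*(x + 5).
Partial-fraction decomposition: 589/(480*(x + 5)) - 137/(144*(x + 3)) - 1/(48*(x - 1)) - 67/(288*(x - 3)) - 1/(45*x).
Integrate each term: A/(x−a) contributes A·log|x−a|.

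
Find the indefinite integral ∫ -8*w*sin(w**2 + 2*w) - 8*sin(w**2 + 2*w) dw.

4*cos(w**2 + 2*w) + C

Let u = w**2 + 2*w, so du = (2*w + 2) dw.
Rewriting, the integral becomes -4·∫ sin(u) du = -4·-cos(u).
Substituting back, u = w**2 + 2*w.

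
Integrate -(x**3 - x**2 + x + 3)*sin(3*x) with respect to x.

x**3*cos(3*x)/3 - x**2*sin(3*x)/3 - x**2*cos(3*x)/3 + 2*x*sin(3*x)/9 + x*cos(3*x)/9 - sin(3*x)/27 + 29*cos(3*x)/27 + C

Use integration by parts with u = x**3 - x**2 + x + 3, dv = -sin(3*x) dx, so v = cos(3*x)/3.
Apply parts 3 times (tabular method): alternate signs, differentiate u down to 0, integrate dv up.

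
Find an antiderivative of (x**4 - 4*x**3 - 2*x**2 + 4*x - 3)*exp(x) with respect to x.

(x**4 - 8*x**3 + 22*x**2 - 40*x + 37)*exp(x) + C

Use integration by parts with u = x**4 - 4*x**3 - 2*x**2 + 4*x - 3, dv = exp(x) dx, so v = exp(x).
Apply parts 4 times (tabular method): alternate signs, differentiate u down to 0, integrate dv up.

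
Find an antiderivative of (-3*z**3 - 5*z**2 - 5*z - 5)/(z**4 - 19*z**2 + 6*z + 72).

Factor the denominator: (z - 3)**2*(z + 2)*(z + 4).
Partial-fraction decomposition: -127/(98*(z + 4)) + 9/(50*(z + 2)) - 2308/(1225*(z - 3)) - 146/(35*(z - 3)**2).
Integrate each term; A/(z−a) gives A·log|z−a|; A/(z−a)² gives −A/(z−a).

-2308*log(z - 3)/1225 + 9*log(z + 2)/50 - 127*log(z + 4)/98 + 146/(35*z - 105) + C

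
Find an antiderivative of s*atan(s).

Use integration by parts with u = arctan(s), dv = s ds.
Then du = 1/(s**2 + 1) ds.

s**2*atan(s)/2 - s/2 + atan(s)/2 + C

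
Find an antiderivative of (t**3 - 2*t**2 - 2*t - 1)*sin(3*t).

-t**3*cos(3*t)/3 + t**2*sin(3*t)/3 + 2*t**2*cos(3*t)/3 - 4*t*sin(3*t)/9 + 8*t*cos(3*t)/9 - 8*sin(3*t)/27 + 5*cos(3*t)/27 + C

Use integration by parts with u = t**3 - 2*t**2 - 2*t - 1, dv = sin(3*t) dt, so v = -cos(3*t)/3.
Apply parts 3 times (tabular method): alternate signs, differentiate u down to 0, integrate dv up.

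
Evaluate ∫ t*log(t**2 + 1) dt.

t**2*log(t**2 + 1)/2 - t**2/2 + log(t**2 + 1)/2 + C

Let u = t**2 + 1, so du = (2*t) dt.
The integral becomes (1/2)·∫ log(u) du; integrate by parts with u′=log(u), dv′=du.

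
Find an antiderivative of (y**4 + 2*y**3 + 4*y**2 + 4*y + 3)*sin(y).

-y**4*cos(y) + 4*y**3*sin(y) - 2*y**3*cos(y) + 6*y**2*sin(y) + 8*y**2*cos(y) - 16*y*sin(y) + 8*y*cos(y) - 8*sin(y) - 19*cos(y) + C

Use integration by parts with u = y**4 + 2*y**3 + 4*y**2 + 4*y + 3, dv = sin(y) dy, so v = -cos(y).
Apply parts 4 times (tabular method): alternate signs, differentiate u down to 0, integrate dv up.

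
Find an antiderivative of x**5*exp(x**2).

Let u = x², du = 2x dx; rewrite as (1/2)∫ u^2·exp(1u) du.
Now integrate by parts 2 times.

(x**4 - 2*x**2 + 2)*exp(x**2)/2 + C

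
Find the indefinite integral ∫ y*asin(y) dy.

Use integration by parts with u = arcsin(y), dv = y dy.
Then du = 1/sqrt(-y**2 + 1) dy.

y**2*asin(y)/2 + y*sqrt(-y**2 + 1)/4 - asin(y)/4 + C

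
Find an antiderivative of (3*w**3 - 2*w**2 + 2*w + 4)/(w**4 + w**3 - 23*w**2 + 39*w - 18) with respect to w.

73*log(w - 3)/36 - 19*log(w - 1)/28 + 104*log(w + 6)/63 + 1/(2*w - 2) + C

Factor the denominator: (w - 3)*(w - 1)**2*(w + 6).
Partial-fraction decomposition: 104/(63*(w + 6)) - 19/(28*(w - 1)) - 1/(2*(w - 1)**2) + 73/(36*(w - 3)).
Integrate each term; A/(w−a) gives A·log|w−a|; A/(w−a)² gives −A/(w−a).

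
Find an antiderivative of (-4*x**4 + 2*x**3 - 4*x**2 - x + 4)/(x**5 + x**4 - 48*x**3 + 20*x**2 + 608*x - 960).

Factor the denominator: (x - 4)**2*(x - 2)*(x + 5)*(x + 6).
Partial-fraction decomposition: -115/(16*(x + 6)) + 947/(189*(x + 5)) - 31/(112*(x - 2)) - 167/(108*(x - 4)) - 16/(3*(x - 4)**2).
Integrate each term; A/(x−a) gives A·log|x−a|; A/(x−a)² gives −A/(x−a).

-167*log(x - 4)/108 - 31*log(x - 2)/112 + 947*log(x + 5)/189 - 115*log(x + 6)/16 + 16/(3*x - 12) + C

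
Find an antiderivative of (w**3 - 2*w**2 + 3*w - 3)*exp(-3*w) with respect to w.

Use integration by parts with u = w**3 - 2*w**2 + 3*w - 3, dv = exp(-3*w) dw, so v = -exp(-3*w)/3.
Apply parts 3 times (tabular method): alternate signs, differentiate u down to 0, integrate dv up.

(-9*w**3 + 9*w**2 - 21*w + 20)*exp(-3*w)/27 + C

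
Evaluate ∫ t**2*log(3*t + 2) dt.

Use integration by parts with u = log(3*t + 2), dv = t**2 dt.
Then du = 3/(3*t + 2) dt and v = t**3/3.

t**3*log(3*t + 2)/3 - t**3/9 + t**2/9 - 4*t/27 + 8*log(3*t + 2)/81 + C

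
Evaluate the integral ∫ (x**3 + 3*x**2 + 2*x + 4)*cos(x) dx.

x**3*sin(x) + 3*x**2*sin(x) + 3*x**2*cos(x) - 4*x*sin(x) + 6*x*cos(x) - 2*sin(x) - 4*cos(x) + C

Use integration by parts with u = x**3 + 3*x**2 + 2*x + 4, dv = cos(x) dx, so v = sin(x).
Apply parts 3 times (tabular method): alternate signs, differentiate u down to 0, integrate dv up.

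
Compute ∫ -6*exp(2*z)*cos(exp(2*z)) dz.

-3*sin(exp(2*z)) + C

Let u = exp(2*z), so du = (2*exp(2*z)) dz.
Rewriting, the integral becomes -3·∫ cos(u) du = -3·sin(u).
Substituting back, u = exp(2*z).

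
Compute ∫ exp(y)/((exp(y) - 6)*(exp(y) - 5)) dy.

log(exp(y) - 6) - log(exp(y) - 5) + C

Let u = e^y, du = e^y dy.
The integral becomes ∫ du/((u-6)(u-5)); decompose into partial fractions.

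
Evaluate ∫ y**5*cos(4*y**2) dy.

y**4*sin(4*y**2)/8 + y**2*cos(4*y**2)/16 - sin(4*y**2)/64 + C

Let u = y², du = 2y dy; rewrite as (1/2)∫ u^2·cos(4u) du.
Now integrate by parts 2 times.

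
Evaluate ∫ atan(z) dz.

Use integration by parts with u = arctan(z), dv = dz.
Then du = 1/(z**2 + 1) dz.

z*atan(z) - log(z**2 + 1)/2 + C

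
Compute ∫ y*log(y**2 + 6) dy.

Let u = y**2 + 6, so du = (2*y) dy.
The integral becomes (1/2)·∫ log(u) du; integrate by parts with u′=log(u), dv′=du.

y**2*log(y**2 + 6)/2 - y**2/2 + 3*log(y**2 + 6) + C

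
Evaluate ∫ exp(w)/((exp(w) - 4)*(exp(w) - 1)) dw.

log(exp(w) - 4)/3 - log(exp(w) - 1)/3 + C

Let u = e^w, du = e^w dw.
The integral becomes ∫ du/((u-4)(u-1)); decompose into partial fractions.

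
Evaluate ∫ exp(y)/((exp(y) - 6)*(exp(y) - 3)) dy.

log(exp(y) - 6)/3 - log(exp(y) - 3)/3 + C

Let u = e^y, du = e^y dy.
The integral becomes ∫ du/((u-3)(u-6)); decompose into partial fractions.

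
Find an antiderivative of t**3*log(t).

Use integration by parts with u = log(t), dv = t**3 dt.
Then du = 1/t dt and v = t**4/4.

t**4*log(t)/4 - t**4/16 + C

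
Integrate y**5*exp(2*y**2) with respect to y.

(2*y**4 - 2*y**2 + 1)*exp(2*y**2)/8 + C

Let u = y², du = 2y dy; rewrite as (1/2)∫ u^2·exp(2u) du.
Now integrate by parts 2 times.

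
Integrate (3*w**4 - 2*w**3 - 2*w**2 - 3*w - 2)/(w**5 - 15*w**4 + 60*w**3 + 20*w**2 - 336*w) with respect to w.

Factor the denominator: w*(w - 7)*(w - 6)*(w - 4)*(w + 2).
Partial-fraction decomposition: 5/(72*(w + 2)) + 33/(8*(w - 4)) - 841/(24*(w - 6)) + 2132/(63*(w - 7)) + 1/(168*w).
Integrate each term: A/(w−a) contributes A·log|w−a|.

log(w)/168 + 2132*log(w - 7)/63 - 841*log(w - 6)/24 + 33*log(w - 4)/8 + 5*log(w + 2)/72 + C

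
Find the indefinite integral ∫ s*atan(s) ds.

s**2*atan(s)/2 - s/2 + atan(s)/2 + C

Use integration by parts with u = arctan(s), dv = s ds.
Then du = 1/(s**2 + 1) ds.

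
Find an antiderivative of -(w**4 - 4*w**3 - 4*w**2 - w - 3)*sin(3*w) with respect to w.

Use integration by parts with u = w**4 - 4*w**3 - 4*w**2 - w - 3, dv = -sin(3*w) dw, so v = cos(3*w)/3.
Apply parts 4 times (tabular method): alternate signs, differentiate u down to 0, integrate dv up.

w**4*cos(3*w)/3 - 4*w**3*sin(3*w)/9 - 4*w**3*cos(3*w)/3 + 4*w**2*sin(3*w)/3 - 16*w**2*cos(3*w)/9 + 32*w*sin(3*w)/27 + 5*w*cos(3*w)/9 - 5*sin(3*w)/27 - 49*cos(3*w)/81 + C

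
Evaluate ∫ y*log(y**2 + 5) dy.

y**2*log(y**2 + 5)/2 - y**2/2 + 5*log(y**2 + 5)/2 + C

Let u = y**2 + 5, so du = (2*y) dy.
The integral becomes (1/2)·∫ log(u) du; integrate by parts with u′=log(u), dv′=du.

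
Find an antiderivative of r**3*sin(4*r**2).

Let u = r², du = 2r dr; rewrite as (1/2)∫ u^1·sin(4u) du.
Now integrate by parts 1 time.

-r**2*cos(4*r**2)/8 + sin(4*r**2)/32 + C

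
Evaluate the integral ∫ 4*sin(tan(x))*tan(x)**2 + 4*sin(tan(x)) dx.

-4*cos(tan(x)) + C

Let u = tan(x), so du = (tan(x)**2 + 1) dx.
Rewriting, the integral becomes 4·∫ sin(u) du = 4·-cos(u).
Substituting back, u = tan(x).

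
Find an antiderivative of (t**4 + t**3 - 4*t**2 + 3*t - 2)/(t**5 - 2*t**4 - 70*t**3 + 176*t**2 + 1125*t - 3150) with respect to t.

Factor the denominator: (t - 6)*(t - 5)*(t - 3)*(t + 5)*(t + 7).
Partial-fraction decomposition: 613/(1040*(t + 7)) - 383/(1760*(t + 5)) + 79/(480*(t - 3)) - 221/(80*(t - 5)) + 1384/(429*(t - 6)).
Integrate each term: A/(t−a) contributes A·log|t−a|.

1384*log(t - 6)/429 - 221*log(t - 5)/80 + 79*log(t - 3)/480 - 383*log(t + 5)/1760 + 613*log(t + 7)/1040 + C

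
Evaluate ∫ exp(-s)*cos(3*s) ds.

Let I denote the integral. Integrate by parts with u = cos(3*s), dv = exp(-s) ds, so v = -exp(-s): I = -exp(-s)*cos(3*s) − 3·∫ exp(-s)*sin(3*s) ds.
Apply parts again with u = sin(3*s), dv = exp(-s) ds: ∫ exp(-s)*sin(3*s) ds = -exp(-s)*sin(3*s) + 3·I. Substituting back brings back I: I = 3*exp(-s)*sin(3*s) - exp(-s)*cos(3*s) − 9·I.
Solving for I: (1 + 9)·I equals the remaining terms, so I = (1/10)·(3*exp(-s)*sin(3*s) - exp(-s)*cos(3*s)).

3*exp(-s)*sin(3*s)/10 - exp(-s)*cos(3*s)/10 + C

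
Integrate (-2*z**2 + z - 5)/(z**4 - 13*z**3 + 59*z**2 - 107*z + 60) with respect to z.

Factor the denominator: (z - 5)*(z - 4)*(z - 3)*(z - 1).
Partial-fraction decomposition: 1/(4*(z - 1)) - 5/(z - 3) + 11/(z - 4) - 25/(4*(z - 5)).
Integrate each term: A/(z−a) contributes A·log|z−a|.

-25*log(z - 5)/4 + 11*log(z - 4) - 5*log(z - 3) + log(z - 1)/4 + C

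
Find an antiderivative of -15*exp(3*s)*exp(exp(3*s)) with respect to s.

-5*exp(exp(3*s)) + C

Let u = exp(3*s), so du = (3*exp(3*s)) ds.
Rewriting, the integral becomes -5·∫ e^u du = -5·e^u.
Substituting back, u = exp(3*s).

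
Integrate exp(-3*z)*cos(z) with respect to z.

Let I denote the integral. Integrate by parts with u = cos(z), dv = exp(-3*z) dz, so v = -exp(-3*z)/3: I = -exp(-3*z)*cos(z)/3 − (1/3)·∫ exp(-3*z)*sin(z) dz.
Apply parts again with u = sin(z), dv = exp(-3*z) dz: ∫ exp(-3*z)*sin(z) dz = -exp(-3*z)*sin(z)/3 + (1/3)·I. Substituting back brings back I: I = exp(-3*z)*sin(z)/9 - exp(-3*z)*cos(z)/3 − (1/9)·I.
Solving for I: (1 + 1/9)·I equals the remaining terms, so I = (9/10)·(exp(-3*z)*sin(z)/9 - exp(-3*z)*cos(z)/3).

exp(-3*z)*sin(z)/10 - 3*exp(-3*z)*cos(z)/10 + C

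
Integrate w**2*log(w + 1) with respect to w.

Use integration by parts with u = log(w + 1), dv = w**2 dw.
Then du = 1/(w + 1) dw and v = w**3/3.

w**3*log(w + 1)/3 - w**3/9 + w**2/6 - w/3 + log(w + 1)/3 + C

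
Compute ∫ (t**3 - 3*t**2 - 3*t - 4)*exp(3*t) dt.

(9*t**3 - 36*t**2 - 3*t - 35)*exp(3*t)/27 + C

Use integration by parts with u = t**3 - 3*t**2 - 3*t - 4, dv = exp(3*t) dt, so v = exp(3*t)/3.
Apply parts 3 times (tabular method): alternate signs, differentiate u down to 0, integrate dv up.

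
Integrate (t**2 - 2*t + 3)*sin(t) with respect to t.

-t**2*cos(t) + 2*t*sin(t) + 2*t*cos(t) - 2*sin(t) - cos(t) + C

Use integration by parts with u = t**2 - 2*t + 3, dv = sin(t) dt, so v = -cos(t).
Apply parts 2 times (tabular method): alternate signs, differentiate u down to 0, integrate dv up.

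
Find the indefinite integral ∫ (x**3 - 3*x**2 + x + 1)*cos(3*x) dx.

Use integration by parts with u = x**3 - 3*x**2 + x + 1, dv = cos(3*x) dx, so v = sin(3*x)/3.
Apply parts 3 times (tabular method): alternate signs, differentiate u down to 0, integrate dv up.

x**3*sin(3*x)/3 - x**2*sin(3*x) + x**2*cos(3*x)/3 + x*sin(3*x)/9 - 2*x*cos(3*x)/3 + 5*sin(3*x)/9 + cos(3*x)/27 + C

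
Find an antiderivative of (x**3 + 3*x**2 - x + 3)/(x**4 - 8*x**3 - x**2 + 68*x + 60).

Factor the denominator: (x - 6)*(x - 5)*(x + 1)*(x + 2).
Partial-fraction decomposition: -9/(56*(x + 2)) + 1/(7*(x + 1)) - 33/(7*(x - 5)) + 321/(56*(x - 6)).
Integrate each term: A/(x−a) contributes A·log|x−a|.

321*log(x - 6)/56 - 33*log(x - 5)/7 + log(x + 1)/7 - 9*log(x + 2)/56 + C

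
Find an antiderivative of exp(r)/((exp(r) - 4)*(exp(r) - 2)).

Let u = e^r, du = e^r dr.
The integral becomes ∫ du/((u-4)(u-2)); decompose into partial fractions.

log(exp(r) - 4)/2 - log(exp(r) - 2)/2 + C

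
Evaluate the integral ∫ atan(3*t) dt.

Use integration by parts with u = arctan(3*t), dv = dt.
Then du = 3/(9*t**2 + 1) dt.

t*atan(3*t) - log(9*t**2 + 1)/6 + C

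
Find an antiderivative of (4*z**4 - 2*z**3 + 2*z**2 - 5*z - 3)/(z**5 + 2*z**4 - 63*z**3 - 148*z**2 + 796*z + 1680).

Factor the denominator: (z - 7)*(z - 4)*(z + 2)*(z + 5)*(z + 6).
Partial-fraction decomposition: 1143/(104*(z + 6)) - 1411/(162*(z + 5)) + 95/(648*(z + 2)) - 181/(324*(z - 4)) + 4489/(2106*(z - 7)).
Integrate each term: A/(z−a) contributes A·log|z−a|.

4489*log(z - 7)/2106 - 181*log(z - 4)/324 + 95*log(z + 2)/648 - 1411*log(z + 5)/162 + 1143*log(z + 6)/104 + C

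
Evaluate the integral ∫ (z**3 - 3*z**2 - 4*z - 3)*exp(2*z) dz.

(4*z**3 - 18*z**2 + 2*z - 13)*exp(2*z)/8 + C

Use integration by parts with u = z**3 - 3*z**2 - 4*z - 3, dv = exp(2*z) dz, so v = exp(2*z)/2.
Apply parts 3 times (tabular method): alternate signs, differentiate u down to 0, integrate dv up.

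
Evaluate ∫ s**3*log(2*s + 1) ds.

Use integration by parts with u = log(2*s + 1), dv = s**3 ds.
Then du = 2/(2*s + 1) ds and v = s**4/4.

s**4*log(2*s + 1)/4 - s**4/16 + s**3/24 - s**2/32 + s/32 - log(2*s + 1)/64 + C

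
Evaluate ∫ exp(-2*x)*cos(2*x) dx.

Let I denote the integral. Integrate by parts with u = cos(2*x), dv = exp(-2*x) dx, so v = -exp(-2*x)/2: I = -exp(-2*x)*cos(2*x)/2 − ∫ exp(-2*x)*sin(2*x) dx.
Apply parts again with u = sin(2*x), dv = exp(-2*x) dx: ∫ exp(-2*x)*sin(2*x) dx = -exp(-2*x)*sin(2*x)/2 + I. Substituting back brings back I: I = exp(-2*x)*sin(2*x)/2 - exp(-2*x)*cos(2*x)/2 − I.
Solving for I: (1 + 1)·I equals the remaining terms, so I = (1/2)·(exp(-2*x)*sin(2*x)/2 - exp(-2*x)*cos(2*x)/2).

exp(-2*x)*sin(2*x)/4 - exp(-2*x)*cos(2*x)/4 + C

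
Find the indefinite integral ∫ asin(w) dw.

w*asin(w) + sqrt(-w**2 + 1) + C

Use integration by parts with u = arcsin(w), dv = dw.
Then du = 1/sqrt(-w**2 + 1) dw.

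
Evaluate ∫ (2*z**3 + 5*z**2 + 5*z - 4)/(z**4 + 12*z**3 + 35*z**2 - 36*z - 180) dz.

3*log(z - 2)/20 + 14*log(z + 3)/15 - 11*log(z + 5) + 143*log(z + 6)/12 + C

Factor the denominator: (z - 2)*(z + 3)*(z + 5)*(z + 6).
Partial-fraction decomposition: 143/(12*(z + 6)) - 11/(z + 5) + 14/(15*(z + 3)) + 3/(20*(z - 2)).
Integrate each term: A/(z−a) contributes A·log|z−a|.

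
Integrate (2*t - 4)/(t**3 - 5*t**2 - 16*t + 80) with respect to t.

Factor the denominator: (t - 5)*(t - 4)*(t + 4).
Partial-fraction decomposition: -1/(6*(t + 4)) - 1/(2*(t - 4)) + 2/(3*(t - 5)).
Integrate each term: A/(t−a) contributes A·log|t−a|.

2*log(t - 5)/3 - log(t - 4)/2 - log(t + 4)/6 + C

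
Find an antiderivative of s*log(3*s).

Use integration by parts with u = log(3*s), dv = s ds.
Then du = 1/s ds and v = s**2/2.

s**2*(log(s) + log(3))/2 - s**2/4 + C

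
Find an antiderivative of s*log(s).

s**2*log(s)/2 - s**2/4 + C

Use integration by parts with u = log(s), dv = s ds.
Then du = 1/s ds and v = s**2/2.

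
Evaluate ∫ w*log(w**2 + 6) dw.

Let u = w**2 + 6, so du = (2*w) dw.
The integral becomes (1/2)·∫ log(u) du; integrate by parts with u′=log(u), dv′=du.

w**2*log(w**2 + 6)/2 - w**2/2 + 3*log(w**2 + 6) + C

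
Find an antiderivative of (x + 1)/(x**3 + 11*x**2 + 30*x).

Factor the denominator: x*(x + 5)*(x + 6).
Partial-fraction decomposition: -5/(6*(x + 6)) + 4/(5*(x + 5)) + 1/(30*x).
Integrate each term: A/(x−a) contributes A·log|x−a|.

log(x)/30 + 4*log(x + 5)/5 - 5*log(x + 6)/6 + C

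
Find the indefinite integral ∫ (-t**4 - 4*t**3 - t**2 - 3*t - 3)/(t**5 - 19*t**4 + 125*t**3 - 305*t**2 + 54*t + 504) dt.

Factor the denominator: (t - 7)*(t - 6)*(t - 4)*(t - 3)*(t + 1).
Partial-fraction decomposition: 1/(560*(t + 1)) + 35/(8*(t - 3)) - 181/(10*(t - 4)) + 739/(14*(t - 6)) - 641/(16*(t - 7)).
Integrate each term: A/(t−a) contributes A·log|t−a|.

-641*log(t - 7)/16 + 739*log(t - 6)/14 - 181*log(t - 4)/10 + 35*log(t - 3)/8 + log(t + 1)/560 + C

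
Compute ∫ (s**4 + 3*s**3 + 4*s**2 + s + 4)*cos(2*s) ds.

s**4*sin(2*s)/2 + 3*s**3*sin(2*s)/2 + s**3*cos(2*s) + s**2*sin(2*s)/2 + 9*s**2*cos(2*s)/4 - 7*s*sin(2*s)/4 + s*cos(2*s)/2 + 7*sin(2*s)/4 - 7*cos(2*s)/8 + C

Use integration by parts with u = s**4 + 3*s**3 + 4*s**2 + s + 4, dv = cos(2*s) ds, so v = sin(2*s)/2.
Apply parts 4 times (tabular method): alternate signs, differentiate u down to 0, integrate dv up.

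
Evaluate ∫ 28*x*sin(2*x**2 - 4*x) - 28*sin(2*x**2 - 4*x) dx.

-7*cos(2*x**2 - 4*x) + C

Let u = 2*x**2 - 4*x, so du = (4*x - 4) dx.
Rewriting, the integral becomes 7·∫ sin(u) du = 7·-cos(u).
Substituting back, u = 2*x**2 - 4*x.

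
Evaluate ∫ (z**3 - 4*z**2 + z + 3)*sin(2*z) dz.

Use integration by parts with u = z**3 - 4*z**2 + z + 3, dv = sin(2*z) dz, so v = -cos(2*z)/2.
Apply parts 3 times (tabular method): alternate signs, differentiate u down to 0, integrate dv up.

-z**3*cos(2*z)/2 + 3*z**2*sin(2*z)/4 + 2*z**2*cos(2*z) - 2*z*sin(2*z) + z*cos(2*z)/4 - sin(2*z)/8 - 5*cos(2*z)/2 + C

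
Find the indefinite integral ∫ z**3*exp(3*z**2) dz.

(3*z**2 - 1)*exp(3*z**2)/18 + C

Let u = z², du = 2z dz; rewrite as (1/2)∫ u^1·exp(3u) du.
Now integrate by parts 1 time.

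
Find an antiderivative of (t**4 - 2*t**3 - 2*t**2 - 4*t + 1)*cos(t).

Use integration by parts with u = t**4 - 2*t**3 - 2*t**2 - 4*t + 1, dv = cos(t) dt, so v = sin(t).
Apply parts 4 times (tabular method): alternate signs, differentiate u down to 0, integrate dv up.

t**4*sin(t) - 2*t**3*sin(t) + 4*t**3*cos(t) - 14*t**2*sin(t) - 6*t**2*cos(t) + 8*t*sin(t) - 28*t*cos(t) + 29*sin(t) + 8*cos(t) + C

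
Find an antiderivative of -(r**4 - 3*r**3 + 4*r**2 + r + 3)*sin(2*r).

Use integration by parts with u = r**4 - 3*r**3 + 4*r**2 + r + 3, dv = -sin(2*r) dr, so v = cos(2*r)/2.
Apply parts 4 times (tabular method): alternate signs, differentiate u down to 0, integrate dv up.

r**4*cos(2*r)/2 - r**3*sin(2*r) - 3*r**3*cos(2*r)/2 + 9*r**2*sin(2*r)/4 + r**2*cos(2*r)/2 - r*sin(2*r)/2 + 11*r*cos(2*r)/4 - 11*sin(2*r)/8 + 5*cos(2*r)/4 + C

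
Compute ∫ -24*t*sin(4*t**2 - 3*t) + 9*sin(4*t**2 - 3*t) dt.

Let u = 4*t**2 - 3*t, so du = (8*t - 3) dt.
Rewriting, the integral becomes -3·∫ sin(u) du = -3·-cos(u).
Substituting back, u = 4*t**2 - 3*t.

3*cos(4*t**2 - 3*t) + C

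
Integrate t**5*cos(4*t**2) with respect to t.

Let u = t², du = 2t dt; rewrite as (1/2)∫ u^2·cos(4u) du.
Now integrate by parts 2 times.

t**4*sin(4*t**2)/8 + t**2*cos(4*t**2)/16 - sin(4*t**2)/64 + C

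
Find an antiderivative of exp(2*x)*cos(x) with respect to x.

exp(2*x)*sin(x)/5 + 2*exp(2*x)*cos(x)/5 + C

Let I denote the integral. Integrate by parts with u = cos(x), dv = exp(2*x) dx, so v = exp(2*x)/2: I = exp(2*x)*cos(x)/2 + (1/2)·∫ exp(2*x)*sin(x) dx.
Apply parts again with u = sin(x), dv = exp(2*x) dx: ∫ exp(2*x)*sin(x) dx = exp(2*x)*sin(x)/2 − (1/2)·I. Substituting back brings back I: I = exp(2*x)*sin(x)/4 + exp(2*x)*cos(x)/2 − (1/4)·I.
Solving for I: (1 + 1/4)·I equals the remaining terms, so I = (4/5)·(exp(2*x)*sin(x)/4 + exp(2*x)*cos(x)/2).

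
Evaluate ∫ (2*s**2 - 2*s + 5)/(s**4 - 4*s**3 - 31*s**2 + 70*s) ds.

log(s)/14 + 89*log(s - 7)/420 - 9*log(s - 2)/70 - 13*log(s + 5)/84 + C

Factor the denominator: s*(s - 7)*(s - 2)*(s + 5).
Partial-fraction decomposition: -13/(84*(s + 5)) - 9/(70*(s - 2)) + 89/(420*(s - 7)) + 1/(14*s).
Integrate each term: A/(s−a) contributes A·log|s−a|.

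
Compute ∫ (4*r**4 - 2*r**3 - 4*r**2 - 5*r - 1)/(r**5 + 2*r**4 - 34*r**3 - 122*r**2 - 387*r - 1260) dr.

Factor the denominator: (r - 7)*(r + 4)*(r + 5)*(r**2 + 9).
Partial-fraction decomposition: (8307*r - 31403)/(24650*(r**2 + 9)) + 1337/(204*(r + 5)) - 1107/(275*(r + 4)) + 4343/(3828*(r - 7)).
Integrate each term; A/(r−a) gives A·log|r−a|; the (Br+D)/(r²+p²) term gives a log and an atan.

4343*log(r - 7)/3828 - 1107*log(r + 4)/275 + 1337*log(r + 5)/204 + 8307*log(r**2 + 9)/49300 - 31403*atan(r/3)/73950 + C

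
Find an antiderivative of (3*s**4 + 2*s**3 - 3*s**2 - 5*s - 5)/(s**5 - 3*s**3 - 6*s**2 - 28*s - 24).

Factor the denominator: (s - 3)*(s + 1)*(s + 2)*(s**2 + 4).
Partial-fraction decomposition: (683*s + 242)/(520*(s**2 + 4)) + 5/(8*(s + 2)) + 1/(10*(s + 1)) + 25/(26*(s - 3)).
Integrate each term; A/(s−a) gives A·log|s−a|; the (Bs+D)/(s²+p²) term gives a log and an atan.

25*log(s - 3)/26 + log(s + 1)/10 + 5*log(s + 2)/8 + 683*log(s**2 + 4)/1040 + 121*atan(s/2)/520 + C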